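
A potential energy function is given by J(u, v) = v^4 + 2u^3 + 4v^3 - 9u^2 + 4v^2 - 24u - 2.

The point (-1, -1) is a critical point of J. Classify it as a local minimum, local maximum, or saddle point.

The mixed partial ∂²J/∂u∂v is 0, so the Hessian at any point is diag(J_uu, J_vv) = diag(6(2u - 3), 4(3v^2 + 6v + 2)).
At (-1, -1): H = diag(-30, -4).
Both eigenvalues are negative, so H is negative definite: a local maximum.

local maximum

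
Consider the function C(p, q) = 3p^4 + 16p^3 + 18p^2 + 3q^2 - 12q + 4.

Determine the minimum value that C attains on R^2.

C(p,q) separates as A(p) + B(q) + 4, so its minimum is min A + min B + 4.
A'(p) = 12p(p + 1)(p + 3) vanishes at p ∈ {-3, -1, 0}; B'(q) = 6q - 12 vanishes at q ∈ {2}.
Local minima of A (where A''>0): A(-3)=-27, A(0)=0. Local minima of B: B(2)=-12.
So the global minimum of C is A(-3) + B(2) + 4 = -27 − 12 + 4 = -35, attained at (-3, 2).

-35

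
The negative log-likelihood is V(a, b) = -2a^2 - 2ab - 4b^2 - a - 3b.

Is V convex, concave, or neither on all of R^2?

concave

V is quadratic, so its Hessian is the constant matrix H = [[-4, -2], [-2, -8]].
det(H) = 28, tr(H) = -12.
det(H) > 0 and tr(H) < 0, so H is negative definite everywhere: concave.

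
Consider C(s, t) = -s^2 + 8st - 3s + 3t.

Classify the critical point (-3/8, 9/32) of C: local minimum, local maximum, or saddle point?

The Hessian of C is constant: H = [[-2, 8], [8, 0]].
det(H) = (-2)·0 − 8² = -64.
Since det(H) < 0, H is indefinite and the critical point is a saddle point.

saddle point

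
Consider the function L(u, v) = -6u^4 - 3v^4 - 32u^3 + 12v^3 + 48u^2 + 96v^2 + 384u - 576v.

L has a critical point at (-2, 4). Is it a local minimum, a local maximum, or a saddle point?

The mixed partial ∂²L/∂u∂v is 0, so the Hessian at any point is diag(L_uu, L_vv) = diag(24(-3u^2 - 8u + 4), 12(-3v^2 + 6v + 16)).
At (-2, 4): H = diag(192, -96).
The eigenvalues have opposite signs, so H is indefinite: a saddle point.

saddle point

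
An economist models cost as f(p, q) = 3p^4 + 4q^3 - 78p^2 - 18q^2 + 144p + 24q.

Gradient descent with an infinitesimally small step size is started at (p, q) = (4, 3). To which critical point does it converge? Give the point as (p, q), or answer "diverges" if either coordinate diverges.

(3, 2)

f is separable, so gradient descent decouples: p follows -∂f/∂p, q follows -∂f/∂q.
∂f/∂p = 12(p - 3)(p - 1)(p + 4); at p=4 this is 288, so p decreases.
∂f/∂q = 12(q - 2)(q - 1); at q=3 this is 24, so q decreases.
p converges to its nearest critical value 3 (a local min of the p-part); q converges to 2. The iterate converges to (3, 2).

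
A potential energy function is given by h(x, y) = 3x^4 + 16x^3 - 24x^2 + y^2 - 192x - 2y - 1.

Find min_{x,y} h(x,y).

h(x,y) separates as P(x) + Q(y) − 1, so its minimum is min P + min Q − 1.
P'(x) = 12(x - 2)(x + 2)(x + 4) vanishes at x ∈ {-4, -2, 2}; Q'(y) = 2y - 2 vanishes at y ∈ {1}.
Local minima of P (where P''>0): P(-4)=128, P(2)=-304. Local minima of Q: Q(1)=-1.
So the global minimum of h is P(2) + Q(1) − 1 = -304 − 1 − 1 = -306, attained at (2, 1).

-306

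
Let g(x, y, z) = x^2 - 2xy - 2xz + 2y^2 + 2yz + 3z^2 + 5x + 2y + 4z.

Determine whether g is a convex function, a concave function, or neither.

convex

g is quadratic, so its Hessian is the constant matrix H = [[2, -2, -2], [-2, 4, 2], [-2, 2, 6]].
Leading principal minors: 2, 4, 16.
All positive ⇒ H ≻ 0 ⇒ convex.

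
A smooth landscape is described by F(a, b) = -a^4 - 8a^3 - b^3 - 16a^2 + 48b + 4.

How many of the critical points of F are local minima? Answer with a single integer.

1

F separates as a function of a plus a function of b, so ∇F=0 decouples.
∂F/∂a = -4a(a + 2)(a + 4) = 0 at a ∈ {-4, -2, 0}; ∂F/∂b = -3(b - 4)(b + 4) = 0 at b ∈ {-4, 4}.
The Hessian is diagonal: diag(F_aa, F_bb). Second derivatives: F_aa(-4)=-32, F_aa(-2)=16, F_aa(0)=-32; F_bb(-4)=24, F_bb(4)=-24.
Local minima occur where both diagonal entries positive: (-2, -4). Count: 1.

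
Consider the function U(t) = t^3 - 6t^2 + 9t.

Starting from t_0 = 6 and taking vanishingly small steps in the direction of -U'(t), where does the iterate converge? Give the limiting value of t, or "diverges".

U'(t) = 3(t - 3)(t - 1), so U'(6) = 45.
Gradient descent moves in the -U' direction, i.e. t is decreasing.
The nearest critical point in that direction is t = 3, where U'' = 6 > 0 (a local minimum). The iterate converges there.

3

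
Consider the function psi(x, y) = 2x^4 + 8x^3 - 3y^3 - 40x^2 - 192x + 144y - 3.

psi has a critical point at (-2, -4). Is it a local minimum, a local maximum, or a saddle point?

The mixed partial ∂²psi/∂x∂y is 0, so the Hessian at any point is diag(psi_xx, psi_yy) = diag(8(3x^2 + 6x - 10), -18y).
At (-2, -4): H = diag(-80, 72).
The eigenvalues have opposite signs, so H is indefinite: a saddle point.

saddle point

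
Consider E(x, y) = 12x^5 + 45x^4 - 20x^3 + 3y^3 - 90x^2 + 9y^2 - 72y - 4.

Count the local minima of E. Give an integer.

E separates as a function of x plus a function of y, so ∇E=0 decouples.
∂E/∂x = 60x(x - 1)(x + 1)(x + 3) = 0 at x ∈ {-3, -1, 0, 1}; ∂E/∂y = 9(y - 2)(y + 4) = 0 at y ∈ {-4, 2}.
The Hessian is diagonal: diag(E_xx, E_yy). Second derivatives: E_xx(-3)=-1440, E_xx(-1)=240, E_xx(0)=-180, E_xx(1)=480; E_yy(-4)=-54, E_yy(2)=54.
Local minima occur where both diagonal entries positive: (-1, 2), (1, 2). Count: 2.

2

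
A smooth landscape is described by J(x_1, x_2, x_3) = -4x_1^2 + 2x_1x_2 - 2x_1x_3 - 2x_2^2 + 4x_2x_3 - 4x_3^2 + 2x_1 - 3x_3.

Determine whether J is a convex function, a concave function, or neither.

concave

J is quadratic, so its Hessian is the constant matrix H = [[-8, 2, -2], [2, -4, 4], [-2, 4, -8]].
Leading principal minors: -8, 28, -112.
Signs alternate −, +, − ⇒ H ≺ 0 ⇒ concave.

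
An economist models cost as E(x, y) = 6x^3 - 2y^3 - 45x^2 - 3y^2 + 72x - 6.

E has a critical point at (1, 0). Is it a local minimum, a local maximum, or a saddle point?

local maximum

The mixed partial ∂²E/∂x∂y is 0, so the Hessian at any point is diag(E_xx, E_yy) = diag(18(2x - 5), -6(2y + 1)).
At (1, 0): H = diag(-54, -6).
Both eigenvalues are negative, so H is negative definite: a local maximum.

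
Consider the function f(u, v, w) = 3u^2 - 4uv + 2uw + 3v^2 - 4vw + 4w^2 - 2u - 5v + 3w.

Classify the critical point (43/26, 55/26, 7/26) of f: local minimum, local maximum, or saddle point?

The Hessian is constant: H = [[6, -4, 2], [-4, 6, -4], [2, -4, 8]].
Leading principal minors: Δ₁ = 6, Δ₂ = 20, Δ₃ = 104.
All leading minors are positive, so H is positive definite: a local minimum.

local minimum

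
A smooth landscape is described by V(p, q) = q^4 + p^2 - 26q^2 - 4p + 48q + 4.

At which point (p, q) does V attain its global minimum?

V(p,q) separates as A(p) + B(q) + 4, so its minimum is min A + min B + 4.
A'(p) = 2p - 4 vanishes at p ∈ {2}; B'(q) = 4(q - 3)(q - 1)(q + 4) vanishes at q ∈ {-4, 1, 3}.
Local minima of A (where A''>0): A(2)=-4. Local minima of B: B(-4)=-352, B(3)=-9.
So the global minimum of V is A(2) + B(-4) + 4 = -4 − 352 + 4 = -352, attained at (2, -4).

(2, -4)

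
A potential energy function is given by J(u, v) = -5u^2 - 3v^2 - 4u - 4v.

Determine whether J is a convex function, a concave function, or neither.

concave

J is quadratic, so its Hessian is the constant matrix H = [[-10, 0], [0, -6]].
det(H) = 60, tr(H) = -16.
det(H) > 0 and tr(H) < 0, so H is negative definite everywhere: concave.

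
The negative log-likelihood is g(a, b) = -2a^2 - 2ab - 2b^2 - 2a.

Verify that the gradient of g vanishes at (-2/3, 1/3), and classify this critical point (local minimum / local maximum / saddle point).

∇g = (-4a - 2b - 2, -2a - 4b); substituting (-2/3, 1/3) gives ∇g = (0, 0), so (-2/3, 1/3) is indeed a critical point.
The Hessian of g is constant: H = [[-4, -2], [-2, -4]].
det(H) = (-4)·(-4) − (-2)² = 12.
det(H) > 0 and tr(H) = -8 < 0, so H is negative definite and the point is a local maximum.

local maximum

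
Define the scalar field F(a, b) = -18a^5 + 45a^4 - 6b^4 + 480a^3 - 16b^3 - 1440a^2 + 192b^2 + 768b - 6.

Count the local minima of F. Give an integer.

F separates as a function of a plus a function of b, so ∇F=0 decouples.
∂F/∂a = -90a(a - 4)(a - 2)(a + 4) = 0 at a ∈ {-4, 0, 2, 4}; ∂F/∂b = -24(b - 4)(b + 2)(b + 4) = 0 at b ∈ {-4, -2, 4}.
The Hessian is diagonal: diag(F_aa, F_bb). Second derivatives: F_aa(-4)=17280, F_aa(0)=-2880, F_aa(2)=2160, F_aa(4)=-5760; F_bb(-4)=-384, F_bb(-2)=288, F_bb(4)=-1152.
Local minima occur where both diagonal entries positive: (-4, -2), (2, -2). Count: 2.

2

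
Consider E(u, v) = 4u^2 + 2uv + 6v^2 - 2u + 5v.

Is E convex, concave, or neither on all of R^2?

E is quadratic, so its Hessian is the constant matrix H = [[8, 2], [2, 12]].
det(H) = 92, tr(H) = 20.
det(H) > 0 and tr(H) > 0, so H is positive definite everywhere: convex.

convex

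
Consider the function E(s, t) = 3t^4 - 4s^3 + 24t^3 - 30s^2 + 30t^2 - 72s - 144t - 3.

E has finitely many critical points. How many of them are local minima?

2

E separates as a function of s plus a function of t, so ∇E=0 decouples.
∂E/∂s = -12(s + 2)(s + 3) = 0 at s ∈ {-3, -2}; ∂E/∂t = 12(t - 1)(t + 3)(t + 4) = 0 at t ∈ {-4, -3, 1}.
The Hessian is diagonal: diag(E_ss, E_tt). Second derivatives: E_ss(-3)=12, E_ss(-2)=-12; E_tt(-4)=60, E_tt(-3)=-48, E_tt(1)=240.
Local minima occur where both diagonal entries positive: (-3, -4), (-3, 1). Count: 2.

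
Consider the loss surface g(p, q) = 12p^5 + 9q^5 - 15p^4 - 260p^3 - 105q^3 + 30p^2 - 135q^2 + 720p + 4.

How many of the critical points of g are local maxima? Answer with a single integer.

g separates as a function of p plus a function of q, so ∇g=0 decouples.
∂g/∂p = 60(p - 4)(p - 1)(p + 1)(p + 3) = 0 at p ∈ {-3, -1, 1, 4}; ∂g/∂q = 45q(q - 3)(q + 1)(q + 2) = 0 at q ∈ {-2, -1, 0, 3}.
The Hessian is diagonal: diag(g_pp, g_qq). Second derivatives: g_pp(-3)=-3360, g_pp(-1)=1200, g_pp(1)=-1440, g_pp(4)=6300; g_qq(-2)=-450, g_qq(-1)=180, g_qq(0)=-270, g_qq(3)=2700.
Local maxima occur where both diagonal entries negative: (-3, -2), (-3, 0), (1, -2), (1, 0). Count: 4.

4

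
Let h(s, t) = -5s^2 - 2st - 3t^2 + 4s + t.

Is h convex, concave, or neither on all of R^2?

h is quadratic, so its Hessian is the constant matrix H = [[-10, -2], [-2, -6]].
det(H) = 56, tr(H) = -16.
det(H) > 0 and tr(H) < 0, so H is negative definite everywhere: concave.

concave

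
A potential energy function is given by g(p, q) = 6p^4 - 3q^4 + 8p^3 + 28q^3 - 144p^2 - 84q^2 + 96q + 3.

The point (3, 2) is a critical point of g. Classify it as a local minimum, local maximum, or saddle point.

The mixed partial ∂²g/∂p∂q is 0, so the Hessian at any point is diag(g_pp, g_qq) = diag(24(3p^2 + 2p - 12), 12(-3q^2 + 14q - 14)).
At (3, 2): H = diag(504, 24).
Both eigenvalues are positive, so H is positive definite: a local minimum.

local minimum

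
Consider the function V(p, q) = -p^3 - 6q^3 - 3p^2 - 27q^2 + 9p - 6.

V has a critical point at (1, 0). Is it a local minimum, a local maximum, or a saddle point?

local maximum

The mixed partial ∂²V/∂p∂q is 0, so the Hessian at any point is diag(V_pp, V_qq) = diag(-6(p + 1), -18(2q + 3)).
At (1, 0): H = diag(-12, -54).
Both eigenvalues are negative, so H is negative definite: a local maximum.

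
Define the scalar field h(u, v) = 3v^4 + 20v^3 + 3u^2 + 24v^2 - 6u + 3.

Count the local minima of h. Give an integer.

2

h separates as a function of u plus a function of v, so ∇h=0 decouples.
∂h/∂u = 6(u - 1) = 0 at u ∈ {1}; ∂h/∂v = 12v(v + 1)(v + 4) = 0 at v ∈ {-4, -1, 0}.
The Hessian is diagonal: diag(h_uu, h_vv). Second derivatives: h_uu(1)=6; h_vv(-4)=144, h_vv(-1)=-36, h_vv(0)=48.
Local minima occur where both diagonal entries positive: (1, -4), (1, 0). Count: 2.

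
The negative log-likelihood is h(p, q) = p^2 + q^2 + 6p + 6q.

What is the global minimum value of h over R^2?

-18

h(p,q) separates as A(p) + B(q), so its minimum is min A + min B.
A'(p) = 2p + 6 vanishes at p ∈ {-3}; B'(q) = 2q + 6 vanishes at q ∈ {-3}.
Local minima of A (where A''>0): A(-3)=-9. Local minima of B: B(-3)=-9.
So the global minimum of h is A(-3) + B(-3) = -9 − 9 = -18, attained at (-3, -3).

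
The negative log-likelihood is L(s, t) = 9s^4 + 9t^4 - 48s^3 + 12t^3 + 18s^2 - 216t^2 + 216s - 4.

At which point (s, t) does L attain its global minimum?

L(s,t) separates as P(s) + Q(t) − 4, so its minimum is min P + min Q − 4.
P'(s) = 36(s - 3)(s - 2)(s + 1) vanishes at s ∈ {-1, 2, 3}; Q'(t) = 36t(t - 3)(t + 4) vanishes at t ∈ {-4, 0, 3}.
Local minima of P (where P''>0): P(-1)=-141, P(3)=243. Local minima of Q: Q(-4)=-1920, Q(3)=-891.
So the global minimum of L is P(-1) + Q(-4) − 4 = -141 − 1920 − 4 = -2065, attained at (-1, -4).

(-1, -4)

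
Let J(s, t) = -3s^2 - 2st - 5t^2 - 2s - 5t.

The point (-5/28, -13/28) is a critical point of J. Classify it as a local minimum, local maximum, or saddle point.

The Hessian of J is constant: H = [[-6, -2], [-2, -10]].
det(H) = (-6)·(-10) − (-2)² = 56.
det(H) > 0 and tr(H) = -16 < 0, so H is negative definite and the point is a local maximum.

local maximum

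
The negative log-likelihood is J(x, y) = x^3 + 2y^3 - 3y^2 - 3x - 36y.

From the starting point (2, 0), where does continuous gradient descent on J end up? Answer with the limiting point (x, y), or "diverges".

(1, 3)

J is separable, so gradient descent decouples: x follows -∂J/∂x, y follows -∂J/∂y.
∂J/∂x = 3(x - 1)(x + 1); at x=2 this is 9, so x decreases.
∂J/∂y = 6(y - 3)(y + 2); at y=0 this is -36, so y increases.
x converges to its nearest critical value 1 (a local min of the x-part); y converges to 3. The iterate converges to (1, 3).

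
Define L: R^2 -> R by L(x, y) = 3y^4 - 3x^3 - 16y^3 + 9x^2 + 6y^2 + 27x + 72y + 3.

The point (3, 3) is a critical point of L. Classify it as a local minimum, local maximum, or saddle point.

The mixed partial ∂²L/∂x∂y is 0, so the Hessian at any point is diag(L_xx, L_yy) = diag(18(-x + 1), 12(3y^2 - 8y + 1)).
At (3, 3): H = diag(-36, 48).
The eigenvalues have opposite signs, so H is indefinite: a saddle point.

saddle point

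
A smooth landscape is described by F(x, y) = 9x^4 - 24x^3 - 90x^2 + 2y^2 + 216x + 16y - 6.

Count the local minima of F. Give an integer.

2

F separates as a function of x plus a function of y, so ∇F=0 decouples.
∂F/∂x = 36(x - 3)(x - 1)(x + 2) = 0 at x ∈ {-2, 1, 3}; ∂F/∂y = 4(y + 4) = 0 at y ∈ {-4}.
The Hessian is diagonal: diag(F_xx, F_yy). Second derivatives: F_xx(-2)=540, F_xx(1)=-216, F_xx(3)=360; F_yy(-4)=4.
Local minima occur where both diagonal entries positive: (-2, -4), (3, -4). Count: 2.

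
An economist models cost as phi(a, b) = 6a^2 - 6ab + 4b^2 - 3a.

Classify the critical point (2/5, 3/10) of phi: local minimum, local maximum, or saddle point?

The Hessian of phi is constant: H = [[12, -6], [-6, 8]].
det(H) = 12·8 − (-6)² = 60.
det(H) > 0 and tr(H) = 20 > 0, so H is positive definite and the point is a local minimum.

local minimum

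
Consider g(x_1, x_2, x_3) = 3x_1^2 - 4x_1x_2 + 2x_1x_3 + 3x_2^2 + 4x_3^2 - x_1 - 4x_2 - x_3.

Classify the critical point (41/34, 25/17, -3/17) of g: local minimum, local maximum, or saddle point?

local minimum

The Hessian is constant: H = [[6, -4, 2], [-4, 6, 0], [2, 0, 8]].
Leading principal minors: Δ₁ = 6, Δ₂ = 20, Δ₃ = 136.
All leading minors are positive, so H is positive definite: a local minimum.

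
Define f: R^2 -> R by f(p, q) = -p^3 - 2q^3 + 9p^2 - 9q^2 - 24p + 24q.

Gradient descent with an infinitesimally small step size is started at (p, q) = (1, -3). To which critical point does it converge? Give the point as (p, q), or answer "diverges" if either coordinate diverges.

f is separable, so gradient descent decouples: p follows -∂f/∂p, q follows -∂f/∂q.
∂f/∂p = -3(p - 4)(p - 2); at p=1 this is -9, so p increases.
∂f/∂q = -6(q - 1)(q + 4); at q=-3 this is 24, so q decreases.
p converges to its nearest critical value 2 (a local min of the p-part); q converges to -4. The iterate converges to (2, -4).

(2, -4)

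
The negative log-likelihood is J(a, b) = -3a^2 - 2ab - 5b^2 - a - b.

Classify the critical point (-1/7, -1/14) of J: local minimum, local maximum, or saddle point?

The Hessian of J is constant: H = [[-6, -2], [-2, -10]].
det(H) = (-6)·(-10) − (-2)² = 56.
det(H) > 0 and tr(H) = -16 < 0, so H is negative definite and the point is a local maximum.

local maximum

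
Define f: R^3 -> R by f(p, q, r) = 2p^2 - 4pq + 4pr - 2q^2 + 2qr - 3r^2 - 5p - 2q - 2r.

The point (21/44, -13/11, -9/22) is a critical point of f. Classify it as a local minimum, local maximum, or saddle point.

saddle point

The Hessian is constant: H = [[4, -4, 4], [-4, -4, 2], [4, 2, -6]].
Leading principal minors: Δ₁ = 4, Δ₂ = -32, Δ₃ = 176.
The minors fit neither the all-positive nor the alternating-sign pattern, so H is indefinite: a saddle point.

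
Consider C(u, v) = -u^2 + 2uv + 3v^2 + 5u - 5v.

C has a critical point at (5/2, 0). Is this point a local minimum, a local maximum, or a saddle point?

The Hessian of C is constant: H = [[-2, 2], [2, 6]].
det(H) = (-2)·6 − 2² = -16.
Since det(H) < 0, H is indefinite and the critical point is a saddle point.

saddle point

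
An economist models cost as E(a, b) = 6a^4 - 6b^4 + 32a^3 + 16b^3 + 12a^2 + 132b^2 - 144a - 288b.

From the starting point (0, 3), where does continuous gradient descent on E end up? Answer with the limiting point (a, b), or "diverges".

(1, 1)

E is separable, so gradient descent decouples: a follows -∂E/∂a, b follows -∂E/∂b.
∂E/∂a = 24(a - 1)(a + 2)(a + 3); at a=0 this is -144, so a increases.
∂E/∂b = -24(b - 4)(b - 1)(b + 3); at b=3 this is 288, so b decreases.
a converges to its nearest critical value 1 (a local min of the a-part); b converges to 1. The iterate converges to (1, 1).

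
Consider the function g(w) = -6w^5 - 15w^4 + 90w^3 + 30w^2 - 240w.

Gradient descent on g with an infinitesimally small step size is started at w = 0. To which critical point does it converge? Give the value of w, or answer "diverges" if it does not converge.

1

g'(w) = -30(w - 2)(w - 1)(w + 1)(w + 4), so g'(0) = -240.
Gradient descent moves in the -g' direction, i.e. w is increasing.
The nearest critical point in that direction is w = 1, where g'' = 300 > 0 (a local minimum). The iterate converges there.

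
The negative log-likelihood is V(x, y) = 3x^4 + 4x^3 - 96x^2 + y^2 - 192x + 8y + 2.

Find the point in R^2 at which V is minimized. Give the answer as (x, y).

(4, -4)

V(x,y) separates as P(x) + Q(y) + 2, so its minimum is min P + min Q + 2.
P'(x) = 12(x - 4)(x + 1)(x + 4) vanishes at x ∈ {-4, -1, 4}; Q'(y) = 2y + 8 vanishes at y ∈ {-4}.
Local minima of P (where P''>0): P(-4)=-256, P(4)=-1280. Local minima of Q: Q(-4)=-16.
So the global minimum of V is P(4) + Q(-4) + 2 = -1280 − 16 + 2 = -1294, attained at (4, -4).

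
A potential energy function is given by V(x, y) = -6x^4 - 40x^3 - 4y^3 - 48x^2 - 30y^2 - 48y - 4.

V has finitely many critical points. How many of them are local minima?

V separates as a function of x plus a function of y, so ∇V=0 decouples.
∂V/∂x = -24x(x + 1)(x + 4) = 0 at x ∈ {-4, -1, 0}; ∂V/∂y = -12(y + 1)(y + 4) = 0 at y ∈ {-4, -1}.
The Hessian is diagonal: diag(V_xx, V_yy). Second derivatives: V_xx(-4)=-288, V_xx(-1)=72, V_xx(0)=-96; V_yy(-4)=36, V_yy(-1)=-36.
Local minima occur where both diagonal entries positive: (-1, -4). Count: 1.

1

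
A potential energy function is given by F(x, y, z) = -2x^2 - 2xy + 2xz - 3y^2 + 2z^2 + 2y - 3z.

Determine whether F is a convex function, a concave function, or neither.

neither

F is quadratic, so its Hessian is the constant matrix H = [[-4, -2, 2], [-2, -6, 0], [2, 0, 4]].
Leading principal minors: -4, 20, 104.
Neither pattern holds ⇒ H is indefinite ⇒ neither convex nor concave.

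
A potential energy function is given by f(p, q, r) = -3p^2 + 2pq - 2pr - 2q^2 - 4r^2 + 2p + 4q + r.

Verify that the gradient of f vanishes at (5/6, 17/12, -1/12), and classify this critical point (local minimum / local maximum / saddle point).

∇f = (-6p + 2q - 2r + 2, 2p - 4q + 4, -2p - 8r + 1); substituting (5/6, 17/12, -1/12) gives ∇f = (0, 0, 0), so (5/6, 17/12, -1/12) is indeed a critical point.
The Hessian is constant: H = [[-6, 2, -2], [2, -4, 0], [-2, 0, -8]].
Leading principal minors: Δ₁ = -6, Δ₂ = 20, Δ₃ = -144.
The minors alternate sign starting negative (−, +, −), so H is negative definite: a local maximum.

local maximum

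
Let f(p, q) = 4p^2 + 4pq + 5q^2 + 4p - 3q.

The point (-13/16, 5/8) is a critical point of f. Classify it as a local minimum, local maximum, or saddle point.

local minimum

The Hessian of f is constant: H = [[8, 4], [4, 10]].
det(H) = 8·10 − 4² = 64.
det(H) > 0 and tr(H) = 18 > 0, so H is positive definite and the point is a local minimum.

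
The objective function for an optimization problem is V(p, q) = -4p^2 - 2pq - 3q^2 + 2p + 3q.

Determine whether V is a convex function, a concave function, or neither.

concave

V is quadratic, so its Hessian is the constant matrix H = [[-8, -2], [-2, -6]].
det(H) = 44, tr(H) = -14.
det(H) > 0 and tr(H) < 0, so H is negative definite everywhere: concave.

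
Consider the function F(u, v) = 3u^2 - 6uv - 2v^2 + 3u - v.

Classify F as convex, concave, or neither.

F is quadratic, so its Hessian is the constant matrix H = [[6, -6], [-6, -4]].
det(H) = -60, tr(H) = 2.
det(H) < 0, so H is indefinite: neither convex nor concave.

neither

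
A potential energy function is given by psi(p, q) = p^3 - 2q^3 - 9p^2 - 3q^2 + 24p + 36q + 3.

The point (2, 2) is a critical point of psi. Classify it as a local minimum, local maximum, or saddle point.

local maximum

The mixed partial ∂²psi/∂p∂q is 0, so the Hessian at any point is diag(psi_pp, psi_qq) = diag(6(p - 3), -6(2q + 1)).
At (2, 2): H = diag(-6, -30).
Both eigenvalues are negative, so H is negative definite: a local maximum.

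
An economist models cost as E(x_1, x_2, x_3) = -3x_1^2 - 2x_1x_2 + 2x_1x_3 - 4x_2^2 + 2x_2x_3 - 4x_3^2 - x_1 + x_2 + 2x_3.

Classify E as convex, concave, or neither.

concave

E is quadratic, so its Hessian is the constant matrix H = [[-6, -2, 2], [-2, -8, 2], [2, 2, -8]].
Leading principal minors: -6, 44, -312.
Signs alternate −, +, − ⇒ H ≺ 0 ⇒ concave.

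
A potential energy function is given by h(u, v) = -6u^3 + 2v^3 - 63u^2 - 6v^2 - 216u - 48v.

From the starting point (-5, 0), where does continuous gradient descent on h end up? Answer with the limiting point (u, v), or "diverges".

h is separable, so gradient descent decouples: u follows -∂h/∂u, v follows -∂h/∂v.
∂h/∂u = -18(u + 3)(u + 4); at u=-5 this is -36, so u increases.
∂h/∂v = 6(v - 4)(v + 2); at v=0 this is -48, so v increases.
u converges to its nearest critical value -4 (a local min of the u-part); v converges to 4. The iterate converges to (-4, 4).

(-4, 4)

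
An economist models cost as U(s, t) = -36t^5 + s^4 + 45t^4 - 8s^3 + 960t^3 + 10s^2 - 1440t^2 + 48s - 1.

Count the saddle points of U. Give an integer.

6

U separates as a function of s plus a function of t, so ∇U=0 decouples.
∂U/∂s = 4(s - 4)(s - 3)(s + 1) = 0 at s ∈ {-1, 3, 4}; ∂U/∂t = -180t(t - 4)(t - 1)(t + 4) = 0 at t ∈ {-4, 0, 1, 4}.
The Hessian is diagonal: diag(U_ss, U_tt). Second derivatives: U_ss(-1)=80, U_ss(3)=-16, U_ss(4)=20; U_tt(-4)=28800, U_tt(0)=-2880, U_tt(1)=2700, U_tt(4)=-17280.
Saddle points occur where the two diagonal entries have opposite signs: (-1, 0), (-1, 4), (3, -4), (3, 1), (4, 0), (4, 4). Count: 6.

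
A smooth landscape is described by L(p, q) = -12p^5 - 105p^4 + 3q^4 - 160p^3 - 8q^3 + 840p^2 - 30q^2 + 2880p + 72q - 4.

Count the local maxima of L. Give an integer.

L separates as a function of p plus a function of q, so ∇L=0 decouples.
∂L/∂p = -60(p - 2)(p + 2)(p + 3)(p + 4) = 0 at p ∈ {-4, -3, -2, 2}; ∂L/∂q = 12(q - 3)(q - 1)(q + 2) = 0 at q ∈ {-2, 1, 3}.
The Hessian is diagonal: diag(L_pp, L_qq). Second derivatives: L_pp(-4)=720, L_pp(-3)=-300, L_pp(-2)=480, L_pp(2)=-7200; L_qq(-2)=180, L_qq(1)=-72, L_qq(3)=120.
Local maxima occur where both diagonal entries negative: (-3, 1), (2, 1). Count: 2.

2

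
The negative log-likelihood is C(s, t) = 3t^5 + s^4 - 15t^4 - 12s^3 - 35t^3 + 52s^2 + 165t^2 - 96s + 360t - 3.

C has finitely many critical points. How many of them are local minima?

4

C separates as a function of s plus a function of t, so ∇C=0 decouples.
∂C/∂s = 4(s - 4)(s - 3)(s - 2) = 0 at s ∈ {2, 3, 4}; ∂C/∂t = 15(t - 4)(t - 3)(t + 1)(t + 2) = 0 at t ∈ {-2, -1, 3, 4}.
The Hessian is diagonal: diag(C_ss, C_tt). Second derivatives: C_ss(2)=8, C_ss(3)=-4, C_ss(4)=8; C_tt(-2)=-450, C_tt(-1)=300, C_tt(3)=-300, C_tt(4)=450.
Local minima occur where both diagonal entries positive: (2, -1), (2, 4), (4, -1), (4, 4). Count: 4.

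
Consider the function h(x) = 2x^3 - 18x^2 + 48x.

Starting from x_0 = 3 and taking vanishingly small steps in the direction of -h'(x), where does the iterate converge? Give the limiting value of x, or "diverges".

4

h'(x) = 6(x - 4)(x - 2), so h'(3) = -6.
Gradient descent moves in the -h' direction, i.e. x is increasing.
The nearest critical point in that direction is x = 4, where h'' = 12 > 0 (a local minimum). The iterate converges there.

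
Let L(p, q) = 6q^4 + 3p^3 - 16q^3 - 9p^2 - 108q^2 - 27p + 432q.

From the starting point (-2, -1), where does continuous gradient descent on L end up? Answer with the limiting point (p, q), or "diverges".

L is separable, so gradient descent decouples: p follows -∂L/∂p, q follows -∂L/∂q.
∂L/∂p = 9(p - 3)(p + 1); at p=-2 this is 45, so p decreases.
∂L/∂q = 24(q - 3)(q - 2)(q + 3); at q=-1 this is 576, so q decreases.
The p-coordinate has no critical point in that direction and runs off to infinity.

diverges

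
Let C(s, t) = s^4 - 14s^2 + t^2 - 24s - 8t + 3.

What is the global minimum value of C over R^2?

-130

C(s,t) separates as P(s) + Q(t) + 3, so its minimum is min P + min Q + 3.
P'(s) = 4(s - 3)(s + 1)(s + 2) vanishes at s ∈ {-2, -1, 3}; Q'(t) = 2(t - 4) vanishes at t ∈ {4}.
Local minima of P (where P''>0): P(-2)=8, P(3)=-117. Local minima of Q: Q(4)=-16.
So the global minimum of C is P(3) + Q(4) + 3 = -117 − 16 + 3 = -130, attained at (3, 4).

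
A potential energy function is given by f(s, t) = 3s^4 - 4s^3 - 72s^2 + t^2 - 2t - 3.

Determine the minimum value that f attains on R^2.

f(s,t) separates as P(s) + Q(t) − 3, so its minimum is min P + min Q − 3.
P'(s) = 12s(s - 4)(s + 3) vanishes at s ∈ {-3, 0, 4}; Q'(t) = 2(t - 1) vanishes at t ∈ {1}.
Local minima of P (where P''>0): P(-3)=-297, P(4)=-640. Local minima of Q: Q(1)=-1.
So the global minimum of f is P(4) + Q(1) − 3 = -640 − 1 − 3 = -644, attained at (4, 1).

-644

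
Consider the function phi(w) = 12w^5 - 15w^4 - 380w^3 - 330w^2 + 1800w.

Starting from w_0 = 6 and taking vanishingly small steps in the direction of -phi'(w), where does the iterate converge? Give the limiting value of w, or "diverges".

phi'(w) = 60(w - 5)(w - 1)(w + 2)(w + 3), so phi'(6) = 21600.
Gradient descent moves in the -phi' direction, i.e. w is decreasing.
The nearest critical point in that direction is w = 5, where phi'' = 13440 > 0 (a local minimum). The iterate converges there.

5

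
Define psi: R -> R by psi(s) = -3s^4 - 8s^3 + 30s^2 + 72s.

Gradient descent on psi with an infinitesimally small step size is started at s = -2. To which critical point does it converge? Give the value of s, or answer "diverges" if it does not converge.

psi'(s) = -12(s - 2)(s + 1)(s + 3), so psi'(-2) = -48.
Gradient descent moves in the -psi' direction, i.e. s is increasing.
The nearest critical point in that direction is s = -1, where psi'' = 72 > 0 (a local minimum). The iterate converges there.

-1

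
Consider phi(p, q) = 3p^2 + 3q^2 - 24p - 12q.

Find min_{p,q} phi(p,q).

phi(p,q) separates as A(p) + B(q), so its minimum is min A + min B.
A'(p) = 6p - 24 vanishes at p ∈ {4}; B'(q) = 6q - 12 vanishes at q ∈ {2}.
Local minima of A (where A''>0): A(4)=-48. Local minima of B: B(2)=-12.
So the global minimum of phi is A(4) + B(2) = -48 − 12 = -60, attained at (4, 2).

-60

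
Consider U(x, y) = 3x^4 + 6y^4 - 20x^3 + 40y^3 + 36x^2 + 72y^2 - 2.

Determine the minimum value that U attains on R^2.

-2

U(x,y) separates as P(x) + Q(y) − 2, so its minimum is min P + min Q − 2.
P'(x) = 12x(x - 3)(x - 2) vanishes at x ∈ {0, 2, 3}; Q'(y) = 24y(y + 2)(y + 3) vanishes at y ∈ {-3, -2, 0}.
Local minima of P (where P''>0): P(0)=0, P(3)=27. Local minima of Q: Q(-3)=54, Q(0)=0.
So the global minimum of U is P(0) + Q(0) − 2 = 0 + 0 − 2 = -2, attained at (0, 0).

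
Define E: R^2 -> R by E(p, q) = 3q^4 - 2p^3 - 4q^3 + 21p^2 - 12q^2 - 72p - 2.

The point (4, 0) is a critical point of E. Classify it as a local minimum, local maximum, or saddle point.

local maximum

The mixed partial ∂²E/∂p∂q is 0, so the Hessian at any point is diag(E_pp, E_qq) = diag(6(-2p + 7), 12(3q^2 - 2q - 2)).
At (4, 0): H = diag(-6, -24).
Both eigenvalues are negative, so H is negative definite: a local maximum.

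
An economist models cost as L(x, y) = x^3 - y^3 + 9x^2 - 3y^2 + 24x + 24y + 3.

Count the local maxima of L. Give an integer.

L separates as a function of x plus a function of y, so ∇L=0 decouples.
∂L/∂x = 3(x + 2)(x + 4) = 0 at x ∈ {-4, -2}; ∂L/∂y = -3(y - 2)(y + 4) = 0 at y ∈ {-4, 2}.
The Hessian is diagonal: diag(L_xx, L_yy). Second derivatives: L_xx(-4)=-6, L_xx(-2)=6; L_yy(-4)=18, L_yy(2)=-18.
Local maxima occur where both diagonal entries negative: (-4, 2). Count: 1.

1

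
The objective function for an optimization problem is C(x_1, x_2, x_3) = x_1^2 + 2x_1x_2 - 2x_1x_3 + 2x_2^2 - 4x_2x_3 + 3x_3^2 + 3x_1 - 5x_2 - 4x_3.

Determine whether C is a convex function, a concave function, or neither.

C is quadratic, so its Hessian is the constant matrix H = [[2, 2, -2], [2, 4, -4], [-2, -4, 6]].
Leading principal minors: 2, 4, 8.
All positive ⇒ H ≻ 0 ⇒ convex.

convex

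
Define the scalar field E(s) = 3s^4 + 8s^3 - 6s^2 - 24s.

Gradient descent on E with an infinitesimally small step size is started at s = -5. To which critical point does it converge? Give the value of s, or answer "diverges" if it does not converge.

-2

E'(s) = 12(s - 1)(s + 1)(s + 2), so E'(-5) = -864.
Gradient descent moves in the -E' direction, i.e. s is increasing.
The nearest critical point in that direction is s = -2, where E'' = 36 > 0 (a local minimum). The iterate converges there.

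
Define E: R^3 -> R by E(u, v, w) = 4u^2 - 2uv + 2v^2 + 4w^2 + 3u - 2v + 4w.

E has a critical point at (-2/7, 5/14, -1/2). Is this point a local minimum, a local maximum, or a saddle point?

The Hessian is constant: H = [[8, -2, 0], [-2, 4, 0], [0, 0, 8]].
Leading principal minors: Δ₁ = 8, Δ₂ = 28, Δ₃ = 224.
All leading minors are positive, so H is positive definite: a local minimum.

local minimum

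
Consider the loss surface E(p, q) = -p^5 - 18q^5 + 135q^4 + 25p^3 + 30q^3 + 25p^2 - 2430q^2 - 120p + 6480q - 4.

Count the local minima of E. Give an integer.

E separates as a function of p plus a function of q, so ∇E=0 decouples.
∂E/∂p = -5(p - 4)(p - 1)(p + 2)(p + 3) = 0 at p ∈ {-3, -2, 1, 4}; ∂E/∂q = -90(q - 4)(q - 3)(q - 2)(q + 3) = 0 at q ∈ {-3, 2, 3, 4}.
The Hessian is diagonal: diag(E_pp, E_qq). Second derivatives: E_pp(-3)=140, E_pp(-2)=-90, E_pp(1)=180, E_pp(4)=-630; E_qq(-3)=18900, E_qq(2)=-900, E_qq(3)=540, E_qq(4)=-1260.
Local minima occur where both diagonal entries positive: (-3, -3), (-3, 3), (1, -3), (1, 3). Count: 4.

4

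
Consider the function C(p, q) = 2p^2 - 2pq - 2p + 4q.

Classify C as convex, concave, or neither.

neither

C is quadratic, so its Hessian is the constant matrix H = [[4, -2], [-2, 0]].
det(H) = -4, tr(H) = 4.
det(H) < 0, so H is indefinite: neither convex nor concave.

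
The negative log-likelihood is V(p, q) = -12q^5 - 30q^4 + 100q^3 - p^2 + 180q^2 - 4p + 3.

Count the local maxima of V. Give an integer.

2

V separates as a function of p plus a function of q, so ∇V=0 decouples.
∂V/∂p = -2(p + 2) = 0 at p ∈ {-2}; ∂V/∂q = -60q(q - 2)(q + 1)(q + 3) = 0 at q ∈ {-3, -1, 0, 2}.
The Hessian is diagonal: diag(V_pp, V_qq). Second derivatives: V_pp(-2)=-2; V_qq(-3)=1800, V_qq(-1)=-360, V_qq(0)=360, V_qq(2)=-1800.
Local maxima occur where both diagonal entries negative: (-2, -1), (-2, 2). Count: 2.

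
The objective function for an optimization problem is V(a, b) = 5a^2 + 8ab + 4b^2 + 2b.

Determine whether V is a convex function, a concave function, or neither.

convex

V is quadratic, so its Hessian is the constant matrix H = [[10, 8], [8, 8]].
det(H) = 16, tr(H) = 18.
det(H) > 0 and tr(H) > 0, so H is positive definite everywhere: convex.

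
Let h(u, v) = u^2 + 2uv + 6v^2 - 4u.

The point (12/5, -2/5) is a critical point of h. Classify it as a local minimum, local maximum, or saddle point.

local minimum

The Hessian of h is constant: H = [[2, 2], [2, 12]].
det(H) = 2·12 − 2² = 20.
det(H) > 0 and tr(H) = 14 > 0, so H is positive definite and the point is a local minimum.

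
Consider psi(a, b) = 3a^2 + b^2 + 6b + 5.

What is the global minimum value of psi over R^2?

psi(a,b) separates as P(a) + Q(b) + 5, so its minimum is min P + min Q + 5.
P'(a) = 6a vanishes at a ∈ {0}; Q'(b) = 2b + 6 vanishes at b ∈ {-3}.
Local minima of P (where P''>0): P(0)=0. Local minima of Q: Q(-3)=-9.
So the global minimum of psi is P(0) + Q(-3) + 5 = 0 − 9 + 5 = -4, attained at (0, -3).

-4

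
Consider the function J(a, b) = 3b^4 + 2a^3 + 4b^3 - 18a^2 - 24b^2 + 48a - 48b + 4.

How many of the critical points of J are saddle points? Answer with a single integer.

3

J separates as a function of a plus a function of b, so ∇J=0 decouples.
∂J/∂a = 6(a - 4)(a - 2) = 0 at a ∈ {2, 4}; ∂J/∂b = 12(b - 2)(b + 1)(b + 2) = 0 at b ∈ {-2, -1, 2}.
The Hessian is diagonal: diag(J_aa, J_bb). Second derivatives: J_aa(2)=-12, J_aa(4)=12; J_bb(-2)=48, J_bb(-1)=-36, J_bb(2)=144.
Saddle points occur where the two diagonal entries have opposite signs: (2, -2), (2, 2), (4, -1). Count: 3.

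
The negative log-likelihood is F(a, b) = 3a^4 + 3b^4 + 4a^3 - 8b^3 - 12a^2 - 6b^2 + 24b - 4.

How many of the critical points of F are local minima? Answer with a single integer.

4

F separates as a function of a plus a function of b, so ∇F=0 decouples.
∂F/∂a = 12a(a - 1)(a + 2) = 0 at a ∈ {-2, 0, 1}; ∂F/∂b = 12(b - 2)(b - 1)(b + 1) = 0 at b ∈ {-1, 1, 2}.
The Hessian is diagonal: diag(F_aa, F_bb). Second derivatives: F_aa(-2)=72, F_aa(0)=-24, F_aa(1)=36; F_bb(-1)=72, F_bb(1)=-24, F_bb(2)=36.
Local minima occur where both diagonal entries positive: (-2, -1), (-2, 2), (1, -1), (1, 2). Count: 4.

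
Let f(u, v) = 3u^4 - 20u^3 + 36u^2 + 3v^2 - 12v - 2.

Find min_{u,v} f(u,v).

f(u,v) separates as P(u) + Q(v) − 2, so its minimum is min P + min Q − 2.
P'(u) = 12u(u - 3)(u - 2) vanishes at u ∈ {0, 2, 3}; Q'(v) = 6v - 12 vanishes at v ∈ {2}.
Local minima of P (where P''>0): P(0)=0, P(3)=27. Local minima of Q: Q(2)=-12.
So the global minimum of f is P(0) + Q(2) − 2 = 0 − 12 − 2 = -14, attained at (0, 2).

-14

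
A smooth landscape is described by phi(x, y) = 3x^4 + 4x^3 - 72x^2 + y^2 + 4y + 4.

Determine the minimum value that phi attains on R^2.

-640

phi(x,y) separates as P(x) + Q(y) + 4, so its minimum is min P + min Q + 4.
P'(x) = 12x(x - 3)(x + 4) vanishes at x ∈ {-4, 0, 3}; Q'(y) = 2y + 4 vanishes at y ∈ {-2}.
Local minima of P (where P''>0): P(-4)=-640, P(3)=-297. Local minima of Q: Q(-2)=-4.
So the global minimum of phi is P(-4) + Q(-2) + 4 = -640 − 4 + 4 = -640, attained at (-4, -2).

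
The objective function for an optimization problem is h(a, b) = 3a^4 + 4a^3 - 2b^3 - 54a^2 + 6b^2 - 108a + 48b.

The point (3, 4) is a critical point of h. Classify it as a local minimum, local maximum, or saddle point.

saddle point

The mixed partial ∂²h/∂a∂b is 0, so the Hessian at any point is diag(h_aa, h_bb) = diag(12(3a^2 + 2a - 9), 12(-b + 1)).
At (3, 4): H = diag(288, -36).
The eigenvalues have opposite signs, so H is indefinite: a saddle point.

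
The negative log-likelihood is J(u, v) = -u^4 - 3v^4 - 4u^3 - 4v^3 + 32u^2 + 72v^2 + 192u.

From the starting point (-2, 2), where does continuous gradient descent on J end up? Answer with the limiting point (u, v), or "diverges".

(-3, 0)

J is separable, so gradient descent decouples: u follows -∂J/∂u, v follows -∂J/∂v.
∂J/∂u = -4(u - 4)(u + 3)(u + 4); at u=-2 this is 48, so u decreases.
∂J/∂v = -12v(v - 3)(v + 4); at v=2 this is 144, so v decreases.
u converges to its nearest critical value -3 (a local min of the u-part); v converges to 0. The iterate converges to (-3, 0).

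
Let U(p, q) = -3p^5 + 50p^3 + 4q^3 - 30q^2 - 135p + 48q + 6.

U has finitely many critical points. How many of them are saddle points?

4

U separates as a function of p plus a function of q, so ∇U=0 decouples.
∂U/∂p = -15(p - 3)(p - 1)(p + 1)(p + 3) = 0 at p ∈ {-3, -1, 1, 3}; ∂U/∂q = 12(q - 4)(q - 1) = 0 at q ∈ {1, 4}.
The Hessian is diagonal: diag(U_pp, U_qq). Second derivatives: U_pp(-3)=720, U_pp(-1)=-240, U_pp(1)=240, U_pp(3)=-720; U_qq(1)=-36, U_qq(4)=36.
Saddle points occur where the two diagonal entries have opposite signs: (-3, 1), (-1, 4), (1, 1), (3, 4). Count: 4.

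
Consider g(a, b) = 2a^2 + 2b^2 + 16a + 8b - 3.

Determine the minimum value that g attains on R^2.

-43

g(a,b) separates as P(a) + Q(b) − 3, so its minimum is min P + min Q − 3.
P'(a) = 4a + 16 vanishes at a ∈ {-4}; Q'(b) = 4b + 8 vanishes at b ∈ {-2}.
Local minima of P (where P''>0): P(-4)=-32. Local minima of Q: Q(-2)=-8.
So the global minimum of g is P(-4) + Q(-2) − 3 = -32 − 8 − 3 = -43, attained at (-4, -2).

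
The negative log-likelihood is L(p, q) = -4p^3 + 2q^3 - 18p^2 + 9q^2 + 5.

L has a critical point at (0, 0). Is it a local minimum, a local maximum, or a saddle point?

saddle point

The mixed partial ∂²L/∂p∂q is 0, so the Hessian at any point is diag(L_pp, L_qq) = diag(-12(2p + 3), 6(2q + 3)).
At (0, 0): H = diag(-36, 18).
The eigenvalues have opposite signs, so H is indefinite: a saddle point.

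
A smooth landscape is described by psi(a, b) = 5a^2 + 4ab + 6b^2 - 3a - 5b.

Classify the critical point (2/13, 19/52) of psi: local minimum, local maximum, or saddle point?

local minimum

The Hessian of psi is constant: H = [[10, 4], [4, 12]].
det(H) = 10·12 − 4² = 104.
det(H) > 0 and tr(H) = 22 > 0, so H is positive definite and the point is a local minimum.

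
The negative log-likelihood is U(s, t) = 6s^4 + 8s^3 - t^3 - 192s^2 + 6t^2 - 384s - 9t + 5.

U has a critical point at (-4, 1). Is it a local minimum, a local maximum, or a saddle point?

The mixed partial ∂²U/∂s∂t is 0, so the Hessian at any point is diag(U_ss, U_tt) = diag(24(3s^2 + 2s - 16), 6(-t + 2)).
At (-4, 1): H = diag(576, 6).
Both eigenvalues are positive, so H is positive definite: a local minimum.

local minimum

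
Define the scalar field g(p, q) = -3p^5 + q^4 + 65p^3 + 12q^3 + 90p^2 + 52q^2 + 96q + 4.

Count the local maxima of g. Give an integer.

g separates as a function of p plus a function of q, so ∇g=0 decouples.
∂g/∂p = -15p(p - 4)(p + 1)(p + 3) = 0 at p ∈ {-3, -1, 0, 4}; ∂g/∂q = 4(q + 2)(q + 3)(q + 4) = 0 at q ∈ {-4, -3, -2}.
The Hessian is diagonal: diag(g_pp, g_qq). Second derivatives: g_pp(-3)=630, g_pp(-1)=-150, g_pp(0)=180, g_pp(4)=-2100; g_qq(-4)=8, g_qq(-3)=-4, g_qq(-2)=8.
Local maxima occur where both diagonal entries negative: (-1, -3), (4, -3). Count: 2.

2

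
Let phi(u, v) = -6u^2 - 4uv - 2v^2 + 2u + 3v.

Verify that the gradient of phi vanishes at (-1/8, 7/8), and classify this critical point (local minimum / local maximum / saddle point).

local maximum

∇phi = (-12u - 4v + 2, -4u - 4v + 3); substituting (-1/8, 7/8) gives ∇phi = (0, 0), so (-1/8, 7/8) is indeed a critical point.
The Hessian of phi is constant: H = [[-12, -4], [-4, -4]].
det(H) = (-12)·(-4) − (-4)² = 32.
det(H) > 0 and tr(H) = -16 < 0, so H is negative definite and the point is a local maximum.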